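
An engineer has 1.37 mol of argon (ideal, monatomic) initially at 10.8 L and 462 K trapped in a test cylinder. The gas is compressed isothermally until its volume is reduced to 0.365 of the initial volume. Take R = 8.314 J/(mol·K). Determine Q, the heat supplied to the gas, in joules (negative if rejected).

-5300 J

P₁ = nRT₁/V₁ = 1.37×8.314×462/10.8 = 487 kPa.
Isothermal: T stays 462 K; PV = const ⇒ V₂ = 3.94 L, P₂ = 1330 kPa.
ΔU = 0 (ideal gas, T constant).
W = nRT ln(V₂/V₁) = 1.37×8.314×462×ln(0.365) = -5300 J.
Q = ΔU + W = -5300 J.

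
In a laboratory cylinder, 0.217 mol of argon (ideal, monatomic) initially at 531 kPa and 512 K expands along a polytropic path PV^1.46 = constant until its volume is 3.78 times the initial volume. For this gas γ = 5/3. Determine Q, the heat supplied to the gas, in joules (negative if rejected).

V₁ = nRT₁/P₁ = 0.217×8.314×512/531 = 1.74 L.
Polytropic n=1.46: T₂ = T₁(V₁/V₂)^(n−1) = 512×(0.265)^0.46 = 278 K; P₂ = P₁(V₁/V₂)^n = 76.2 kPa.
W = (P₁V₁−P₂V₂)/(n−1) = (531×1.74−76.2×6.58)/0.46 = 919 J.
ΔU = nCvΔT = 0.217×12.5×(278−512) = -634 J.
Q = ΔU + W = 285 J.

285 J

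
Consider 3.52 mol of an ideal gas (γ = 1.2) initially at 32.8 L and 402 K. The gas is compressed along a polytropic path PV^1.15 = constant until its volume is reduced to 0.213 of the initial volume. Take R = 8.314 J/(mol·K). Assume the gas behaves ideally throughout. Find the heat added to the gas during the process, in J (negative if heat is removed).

-5120 J

P₁ = nRT₁/V₁ = 3.52×8.314×402/32.8 = 359 kPa.
Polytropic n=1.15: T₂ = T₁(V₁/V₂)^(n−1) = 402×(4.69)^0.15 = 507 K; P₂ = P₁(V₁/V₂)^n = 2120 kPa.
W = (P₁V₁−P₂V₂)/(n−1) = (359×32.8−2120×6.99)/0.15 = -20500 J.
ΔU = nCvΔT = 3.52×41.6×(507−402) = 15400 J.
Q = ΔU + W = -5120 J.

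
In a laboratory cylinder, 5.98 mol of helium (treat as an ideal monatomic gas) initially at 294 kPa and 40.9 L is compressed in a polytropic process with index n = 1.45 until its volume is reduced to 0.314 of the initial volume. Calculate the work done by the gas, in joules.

-18300 J

T₁ = P₁V₁/(nR) = 294×40.9/(5.98×8.314) = 242 K.
Polytropic n=1.45: T₂ = T₁(V₁/V₂)^(n−1) = 242×(3.18)^0.45 = 407 K; P₂ = P₁(V₁/V₂)^n = 1580 kPa.
W = (P₁V₁−P₂V₂)/(n−1) = (294×40.9−1580×12.8)/0.45 = -18300 J.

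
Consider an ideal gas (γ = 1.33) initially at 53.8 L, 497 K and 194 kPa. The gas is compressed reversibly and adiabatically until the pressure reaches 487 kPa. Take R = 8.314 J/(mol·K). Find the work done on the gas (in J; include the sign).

8110 J

n = P₁V₁/(RT₁) = 194×53.8/(8.314×497) = 2.53 mol.
Adiabatic: T₂/T₁ = (P₂/P₁)^((γ−1)/γ) ⇒ T₂ = 497×(2.51)^0.248 = 625 K; V₂ = 26.9 L.
ΔU = nCvΔT = 2.53×25.2×(625−497) = 8110 J.
Q = 0 for an adiabatic process, so W = −ΔU = -8110 J.
Work done on the gas = −W_by = 8110 J.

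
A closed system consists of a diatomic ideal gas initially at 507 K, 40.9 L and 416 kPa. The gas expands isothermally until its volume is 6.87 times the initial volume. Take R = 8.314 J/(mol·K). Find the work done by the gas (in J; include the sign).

n = P₁V₁/(RT₁) = 416×40.9/(8.314×507) = 4.04 mol.
Isothermal: T stays 507 K; PV = const ⇒ V₂ = 281 L, P₂ = 60.6 kPa.
W = nRT ln(V₂/V₁) = 4.04×8.314×507×ln(6.87) = 32800 J.

32800 J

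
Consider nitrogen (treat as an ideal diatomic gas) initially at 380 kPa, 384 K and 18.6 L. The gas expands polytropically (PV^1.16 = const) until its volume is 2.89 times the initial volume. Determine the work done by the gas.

6900 J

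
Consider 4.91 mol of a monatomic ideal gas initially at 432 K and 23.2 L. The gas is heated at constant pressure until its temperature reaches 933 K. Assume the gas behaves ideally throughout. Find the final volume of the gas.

P₁ = nRT₁/V₁ = 4.91×8.314×432/23.2 = 760 kPa.
Isobaric: P stays 760 kPa; V/T = const ⇒ T₂ = 933 K, V₂ = 50.1 L.

50.1 L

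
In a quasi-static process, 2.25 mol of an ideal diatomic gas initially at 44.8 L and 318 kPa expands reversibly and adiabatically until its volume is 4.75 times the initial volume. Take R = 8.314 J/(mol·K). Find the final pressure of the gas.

T₁ = P₁V₁/(nR) = 318×44.8/(2.25×8.314) = 762 K.
Adiabatic: TV^(γ−1) = const ⇒ T₂ = 762×(0.211)^0.400 = 408 K; PV^γ = const ⇒ P₂ = 35.9 kPa.

35.9 kPa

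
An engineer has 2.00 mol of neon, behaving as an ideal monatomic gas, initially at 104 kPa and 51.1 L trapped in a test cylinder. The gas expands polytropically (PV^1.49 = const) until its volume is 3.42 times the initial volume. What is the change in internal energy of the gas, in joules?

-3610 J

T₁ = P₁V₁/(nR) = 104×51.1/(2.00×8.314) = 320 K.
Polytropic n=1.49: T₂ = T₁(V₁/V₂)^(n−1) = 320×(0.292)^0.49 = 175 K; P₂ = P₁(V₁/V₂)^n = 16.6 kPa.
For an ideal gas ΔU = nCvΔT with Cv = (3/2)R = 12.5 J/(mol·K).
ΔU = 2.00×12.5×(175−320) = -3610 J.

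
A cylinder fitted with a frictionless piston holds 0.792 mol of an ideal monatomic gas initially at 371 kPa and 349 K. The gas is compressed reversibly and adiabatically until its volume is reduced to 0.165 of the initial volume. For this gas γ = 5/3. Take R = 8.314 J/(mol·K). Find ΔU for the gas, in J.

V₁ = nRT₁/P₁ = 0.792×8.314×349/371 = 6.19 L.
Adiabatic: TV^(γ−1) = const ⇒ T₂ = 349×(6.06)^0.667 = 1160 K; PV^γ = const ⇒ P₂ = 7470 kPa.
For an ideal gas ΔU = nCvΔT with Cv = (3/2)R = 12.5 J/(mol·K).
ΔU = 0.792×12.5×(1160−349) = 8010 J.

8010 J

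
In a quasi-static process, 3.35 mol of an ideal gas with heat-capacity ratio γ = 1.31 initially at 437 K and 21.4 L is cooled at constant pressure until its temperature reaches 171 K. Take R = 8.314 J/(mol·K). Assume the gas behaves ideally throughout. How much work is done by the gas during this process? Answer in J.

-7410 J

P₁ = nRT₁/V₁ = 3.35×8.314×437/21.4 = 569 kPa.
Isobaric: P stays 569 kPa; V/T = const ⇒ T₂ = 171 K, V₂ = 8.37 L.
W = PΔV = 569×(8.37−21.4) kPa·L = -7410 J.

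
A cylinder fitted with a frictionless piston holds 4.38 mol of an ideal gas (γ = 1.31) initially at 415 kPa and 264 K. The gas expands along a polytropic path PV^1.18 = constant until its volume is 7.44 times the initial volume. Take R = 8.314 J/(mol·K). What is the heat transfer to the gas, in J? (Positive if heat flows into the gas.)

V₁ = nRT₁/P₁ = 4.38×8.314×264/415 = 23.2 L.
Polytropic n=1.18: T₂ = T₁(V₁/V₂)^(n−1) = 264×(0.134)^0.18 = 184 K; P₂ = P₁(V₁/V₂)^n = 38.9 kPa.
W = (P₁V₁−P₂V₂)/(n−1) = (415×23.2−38.9×172)/0.18 = 16200 J.
ΔU = nCvΔT = 4.38×26.8×(184−264) = -9400 J.
Q = ΔU + W = 6790 J.

6790 J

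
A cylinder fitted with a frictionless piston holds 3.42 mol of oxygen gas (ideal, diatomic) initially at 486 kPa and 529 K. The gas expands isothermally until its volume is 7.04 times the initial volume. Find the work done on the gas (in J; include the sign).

-29400 J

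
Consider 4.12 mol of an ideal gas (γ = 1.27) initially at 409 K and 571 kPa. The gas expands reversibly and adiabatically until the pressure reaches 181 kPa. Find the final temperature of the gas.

320 K

V₁ = nRT₁/P₁ = 4.12×8.314×409/571 = 24.5 L.
Adiabatic: T₂/T₁ = (P₂/P₁)^((γ−1)/γ) ⇒ T₂ = 409×(0.317)^0.213 = 320 K; V₂ = 60.6 L.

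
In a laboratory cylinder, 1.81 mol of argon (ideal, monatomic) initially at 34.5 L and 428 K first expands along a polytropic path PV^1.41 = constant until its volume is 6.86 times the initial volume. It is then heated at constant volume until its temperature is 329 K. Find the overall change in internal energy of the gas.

-2230 J

P₁ = nRT₁/V₁ = 1.81×8.314×428/34.5 = 187 kPa.
Step 1 — Polytropic n=1.41: T₂ = T₁(V₁/V₂)^(n−1) = 428×(0.146)^0.41 = 194 K; P₂ = P₁(V₁/V₂)^n = 12.4 kPa.
W = (P₁V₁−P₂V₂)/(n−1) = (187×34.5−12.4×237)/0.41 = 8580 J.
ΔU = nCvΔT = 1.81×12.5×(194−428) = -5270 J.
Q = ΔU + W = 3300 J.
State after step 1: P = 12.4 kPa, V = 237 L, T = 194 K.
Step 2 — Isochoric: V stays 237 L; P/T = const ⇒ T₂ = 329 K, P₂ = 20.9 kPa.
W = 0 (no volume change).
ΔU = nCvΔT = 1.81×12.5×(329−194) = 3040 J.
Q = ΔU = 3040 J.
Net over both steps: W = 8580 J, Q = 6340 J, ΔU = -2230 J.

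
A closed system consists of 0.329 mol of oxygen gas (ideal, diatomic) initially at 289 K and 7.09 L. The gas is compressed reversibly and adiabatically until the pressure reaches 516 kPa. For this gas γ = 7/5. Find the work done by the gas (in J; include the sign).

-1090 J

P₁ = nRT₁/V₁ = 0.329×8.314×289/7.09 = 111 kPa.
Adiabatic: T₂/T₁ = (P₂/P₁)^((γ−1)/γ) ⇒ T₂ = 289×(4.63)^0.286 = 448 K; V₂ = 2.37 L.
ΔU = nCvΔT = 0.329×20.8×(448−289) = 1090 J.
Q = 0 for an adiabatic process, so W = −ΔU = -1090 J.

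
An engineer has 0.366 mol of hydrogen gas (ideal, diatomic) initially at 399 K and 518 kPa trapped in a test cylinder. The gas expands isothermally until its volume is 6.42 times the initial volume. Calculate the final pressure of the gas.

V₁ = nRT₁/P₁ = 0.366×8.314×399/518 = 2.34 L.
Isothermal: T stays 399 K; PV = const ⇒ V₂ = 15.0 L, P₂ = 80.7 kPa.

80.7 kPa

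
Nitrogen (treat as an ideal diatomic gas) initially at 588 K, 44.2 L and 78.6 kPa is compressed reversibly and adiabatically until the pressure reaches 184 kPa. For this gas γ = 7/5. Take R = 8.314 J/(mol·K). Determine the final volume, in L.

24.1 L

Adiabatic: T₂/T₁ = (P₂/P₁)^((γ−1)/γ) ⇒ T₂ = 588×(2.34)^0.286 = 750 K; V₂ = 24.1 L.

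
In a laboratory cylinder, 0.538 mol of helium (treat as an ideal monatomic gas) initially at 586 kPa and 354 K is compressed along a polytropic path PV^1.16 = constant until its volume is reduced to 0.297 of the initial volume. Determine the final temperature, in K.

430 K

V₁ = nRT₁/P₁ = 0.538×8.314×354/586 = 2.70 L.
Polytropic n=1.16: T₂ = T₁(V₁/V₂)^(n−1) = 354×(3.37)^0.16 = 430 K; P₂ = P₁(V₁/V₂)^n = 2400 kPa.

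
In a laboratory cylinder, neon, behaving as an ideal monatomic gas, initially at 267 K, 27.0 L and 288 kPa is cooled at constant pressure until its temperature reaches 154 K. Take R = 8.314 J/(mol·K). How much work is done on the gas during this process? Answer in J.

3290 J

n = P₁V₁/(RT₁) = 288×27.0/(8.314×267) = 3.50 mol.
Isobaric: P stays 288 kPa; V/T = const ⇒ T₂ = 154 K, V₂ = 15.6 L.
W = PΔV = 288×(15.6−27.0) kPa·L = -3290 J.
Work done on the gas = −W_by = 3290 J.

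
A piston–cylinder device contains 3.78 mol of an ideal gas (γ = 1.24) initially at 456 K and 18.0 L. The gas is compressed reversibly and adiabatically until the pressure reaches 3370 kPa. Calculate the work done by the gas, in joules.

-19200 J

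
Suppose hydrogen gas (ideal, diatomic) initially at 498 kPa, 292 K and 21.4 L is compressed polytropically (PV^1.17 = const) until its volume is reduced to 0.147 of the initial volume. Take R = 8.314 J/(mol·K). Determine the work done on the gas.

24200 J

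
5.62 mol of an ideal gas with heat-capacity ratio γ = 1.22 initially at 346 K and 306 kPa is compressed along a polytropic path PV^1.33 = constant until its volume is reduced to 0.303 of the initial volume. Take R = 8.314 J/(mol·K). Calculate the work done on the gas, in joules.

V₁ = nRT₁/P₁ = 5.62×8.314×346/306 = 52.8 L.
Polytropic n=1.33: T₂ = T₁(V₁/V₂)^(n−1) = 346×(3.30)^0.33 = 513 K; P₂ = P₁(V₁/V₂)^n = 1500 kPa.
W = (P₁V₁−P₂V₂)/(n−1) = (306×52.8−1500×16.0)/0.33 = -23700 J.
Work done on the gas = −W_by = 23700 J.

23700 J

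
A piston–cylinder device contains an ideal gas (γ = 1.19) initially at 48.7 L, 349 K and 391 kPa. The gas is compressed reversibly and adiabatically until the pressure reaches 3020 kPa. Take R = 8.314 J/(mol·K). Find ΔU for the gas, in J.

n = P₁V₁/(RT₁) = 391×48.7/(8.314×349) = 6.56 mol.
Adiabatic: T₂/T₁ = (P₂/P₁)^((γ−1)/γ) ⇒ T₂ = 349×(7.72)^0.160 = 484 K; V₂ = 8.74 L.
For an ideal gas ΔU = nCvΔT with Cv = R/(γ−1) = 43.8 J/(mol·K).
ΔU = 6.56×43.8×(484−349) = 38700 J.

38700 J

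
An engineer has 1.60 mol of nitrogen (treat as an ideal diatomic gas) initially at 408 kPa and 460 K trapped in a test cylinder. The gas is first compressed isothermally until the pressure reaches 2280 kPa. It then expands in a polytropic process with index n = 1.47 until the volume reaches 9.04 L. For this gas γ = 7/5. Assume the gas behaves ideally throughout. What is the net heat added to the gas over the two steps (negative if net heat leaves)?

V₁ = nRT₁/P₁ = 1.60×8.314×460/408 = 15.0 L.
Step 1 — Isothermal: T stays 460 K; PV = const ⇒ V₂ = 2.68 L, P₂ = 2280 kPa.
ΔU = 0 (ideal gas, T constant).
W = nRT ln(V₂/V₁) = 1.60×8.314×460×ln(0.179) = -10500 J.
Q = ΔU + W = -10500 J.
State after step 1: P = 2280 kPa, V = 2.68 L, T = 460 K.
Step 2 — Polytropic n=1.47: T₂ = T₁(V₁/V₂)^(n−1) = 460×(0.297)^0.47 = 260 K; P₂ = P₁(V₁/V₂)^n = 383 kPa.
W = (P₁V₁−P₂V₂)/(n−1) = (2280×2.68−383×9.04)/0.47 = 5660 J.
ΔU = nCvΔT = 1.60×20.8×(260−460) = -6650 J.
Q = ΔU + W = -991 J.
Net over both steps: W = -4870 J, Q = -11500 J, ΔU = -6650 J.

-11500 J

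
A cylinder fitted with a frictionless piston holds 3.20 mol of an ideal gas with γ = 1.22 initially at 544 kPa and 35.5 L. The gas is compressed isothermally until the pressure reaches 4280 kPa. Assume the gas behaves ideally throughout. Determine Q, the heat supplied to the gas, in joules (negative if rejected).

T₁ = P₁V₁/(nR) = 544×35.5/(3.20×8.314) = 726 K.
Isothermal: T stays 726 K; PV = const ⇒ V₂ = 4.51 L, P₂ = 4280 kPa.
ΔU = 0 (ideal gas, T constant).
W = nRT ln(V₂/V₁) = 3.20×8.314×726×ln(0.127) = -39800 J.
Q = ΔU + W = -39800 J.

-39800 J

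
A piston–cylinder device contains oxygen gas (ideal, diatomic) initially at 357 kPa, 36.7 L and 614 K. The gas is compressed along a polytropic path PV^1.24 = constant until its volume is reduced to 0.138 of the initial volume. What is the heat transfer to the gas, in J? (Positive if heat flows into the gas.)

-13300 J

n = P₁V₁/(RT₁) = 357×36.7/(8.314×614) = 2.57 mol.
Polytropic n=1.24: T₂ = T₁(V₁/V₂)^(n−1) = 614×(7.25)^0.24 = 988 K; P₂ = P₁(V₁/V₂)^n = 4160 kPa.
W = (P₁V₁−P₂V₂)/(n−1) = (357×36.7−4160×5.06)/0.24 = -33200 J.
ΔU = nCvΔT = 2.57×20.8×(988−614) = 19900 J.
Q = ΔU + W = -13300 J.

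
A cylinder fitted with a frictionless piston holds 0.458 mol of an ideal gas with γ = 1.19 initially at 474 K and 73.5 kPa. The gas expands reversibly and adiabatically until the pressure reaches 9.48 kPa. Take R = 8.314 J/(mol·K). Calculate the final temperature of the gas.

V₁ = nRT₁/P₁ = 0.458×8.314×474/73.5 = 24.6 L.
Adiabatic: T₂/T₁ = (P₂/P₁)^((γ−1)/γ) ⇒ T₂ = 474×(0.129)^0.160 = 342 K; V₂ = 137 L.

342 K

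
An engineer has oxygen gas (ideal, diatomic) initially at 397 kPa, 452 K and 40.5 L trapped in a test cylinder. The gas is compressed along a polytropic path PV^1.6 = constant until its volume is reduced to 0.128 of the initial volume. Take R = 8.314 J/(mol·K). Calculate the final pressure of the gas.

10600 kPa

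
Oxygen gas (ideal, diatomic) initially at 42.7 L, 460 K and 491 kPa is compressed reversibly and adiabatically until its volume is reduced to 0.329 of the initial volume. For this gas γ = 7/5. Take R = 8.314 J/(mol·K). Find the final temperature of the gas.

Adiabatic: TV^(γ−1) = const ⇒ T₂ = 460×(3.04)^0.400 = 718 K; PV^γ = const ⇒ P₂ = 2330 kPa.

718 K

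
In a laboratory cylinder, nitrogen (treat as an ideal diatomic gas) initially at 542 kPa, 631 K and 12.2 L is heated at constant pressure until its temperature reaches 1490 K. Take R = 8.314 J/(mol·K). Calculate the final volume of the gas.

28.8 L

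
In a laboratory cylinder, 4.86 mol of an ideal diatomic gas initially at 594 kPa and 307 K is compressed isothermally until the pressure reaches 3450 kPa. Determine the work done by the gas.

V₁ = nRT₁/P₁ = 4.86×8.314×307/594 = 20.9 L.
Isothermal: T stays 307 K; PV = const ⇒ V₂ = 3.60 L, P₂ = 3450 kPa.
W = nRT ln(V₂/V₁) = 4.86×8.314×307×ln(0.172) = -21800 J.

-21800 J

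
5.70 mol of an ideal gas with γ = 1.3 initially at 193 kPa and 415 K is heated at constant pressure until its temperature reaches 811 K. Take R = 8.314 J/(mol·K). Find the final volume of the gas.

199 L

V₁ = nRT₁/P₁ = 5.70×8.314×415/193 = 102 L.
Isobaric: P stays 193 kPa; V/T = const ⇒ T₂ = 811 K, V₂ = 199 L.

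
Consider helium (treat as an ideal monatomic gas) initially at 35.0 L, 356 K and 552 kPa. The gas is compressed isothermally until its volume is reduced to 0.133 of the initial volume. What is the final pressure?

Isothermal: T stays 356 K; PV = const ⇒ V₂ = 4.66 L, P₂ = 4150 kPa.

4150 kPa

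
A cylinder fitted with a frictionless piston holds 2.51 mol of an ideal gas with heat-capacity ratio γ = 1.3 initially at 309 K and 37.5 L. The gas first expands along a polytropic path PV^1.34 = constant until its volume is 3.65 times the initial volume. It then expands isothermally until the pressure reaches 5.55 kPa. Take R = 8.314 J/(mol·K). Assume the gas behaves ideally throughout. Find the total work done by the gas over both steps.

P₁ = nRT₁/V₁ = 2.51×8.314×309/37.5 = 172 kPa.
Step 1 — Polytropic n=1.34: T₂ = T₁(V₁/V₂)^(n−1) = 309×(0.274)^0.34 = 199 K; P₂ = P₁(V₁/V₂)^n = 30.3 kPa.
W = (P₁V₁−P₂V₂)/(n−1) = (172×37.5−30.3×137)/0.34 = 6750 J.
ΔU = nCvΔT = 2.51×27.7×(199−309) = -7650 J.
Q = ΔU + W = -900 J.
State after step 1: P = 30.3 kPa, V = 137 L, T = 199 K.
Step 2 — Isothermal: T stays 199 K; PV = const ⇒ V₂ = 748 L, P₂ = 5.55 kPa.
ΔU = 0 (ideal gas, T constant).
W = nRT ln(V₂/V₁) = 2.51×8.314×199×ln(5.47) = 7050 J.
Q = ΔU + W = 7050 J.
Net over both steps: W = 13800 J, Q = 6150 J, ΔU = -7650 J.

13800 J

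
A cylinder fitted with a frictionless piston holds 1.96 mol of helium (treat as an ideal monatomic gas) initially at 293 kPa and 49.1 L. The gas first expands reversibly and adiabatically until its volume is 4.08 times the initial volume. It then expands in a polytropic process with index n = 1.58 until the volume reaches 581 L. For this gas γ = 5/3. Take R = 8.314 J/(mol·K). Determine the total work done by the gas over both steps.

T₁ = P₁V₁/(nR) = 293×49.1/(1.96×8.314) = 883 K.
Step 1 — Adiabatic: TV^(γ−1) = const ⇒ T₂ = 883×(0.245)^0.667 = 346 K; PV^γ = const ⇒ P₂ = 28.1 kPa.
ΔU = nCvΔT = 1.96×12.5×(346−883) = -13100 J.
Q = 0 for an adiabatic process, so W = −ΔU = 13100 J.
State after step 1: P = 28.1 kPa, V = 200 L, T = 346 K.
Step 2 — Polytropic n=1.58: T₂ = T₁(V₁/V₂)^(n−1) = 346×(0.345)^0.58 = 186 K; P₂ = P₁(V₁/V₂)^n = 5.23 kPa.
W = (P₁V₁−P₂V₂)/(n−1) = (28.1×200−5.23×581)/0.58 = 4480 J.
ΔU = nCvΔT = 1.96×12.5×(186−346) = -3890 J.
Q = ΔU + W = 582 J.
Net over both steps: W = 17600 J, Q = 582 J, ΔU = -17000 J.

17600 J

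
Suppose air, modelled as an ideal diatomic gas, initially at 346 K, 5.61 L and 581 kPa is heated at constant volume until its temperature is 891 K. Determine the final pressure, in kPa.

1500 kPa

Isochoric: V stays 5.61 L; P/T = const ⇒ T₂ = 891 K, P₂ = 1500 kPa.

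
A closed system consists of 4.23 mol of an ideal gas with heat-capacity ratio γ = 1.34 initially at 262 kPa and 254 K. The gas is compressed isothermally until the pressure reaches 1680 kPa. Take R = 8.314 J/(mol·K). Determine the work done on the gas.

16600 J

V₁ = nRT₁/P₁ = 4.23×8.314×254/262 = 34.1 L.
Isothermal: T stays 254 K; PV = const ⇒ V₂ = 5.32 L, P₂ = 1680 kPa.
W = nRT ln(V₂/V₁) = 4.23×8.314×254×ln(0.156) = -16600 J.
Work done on the gas = −W_by = 16600 J.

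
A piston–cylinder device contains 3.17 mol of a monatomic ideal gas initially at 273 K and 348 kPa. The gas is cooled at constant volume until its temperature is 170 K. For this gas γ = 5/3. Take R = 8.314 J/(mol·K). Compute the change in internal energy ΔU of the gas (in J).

V₁ = nRT₁/P₁ = 3.17×8.314×273/348 = 20.7 L.
Isochoric: V stays 20.7 L; P/T = const ⇒ T₂ = 170 K, P₂ = 217 kPa.
For an ideal gas ΔU = nCvΔT with Cv = (3/2)R = 12.5 J/(mol·K).
ΔU = 3.17×12.5×(170−273) = -4070 J.

-4070 J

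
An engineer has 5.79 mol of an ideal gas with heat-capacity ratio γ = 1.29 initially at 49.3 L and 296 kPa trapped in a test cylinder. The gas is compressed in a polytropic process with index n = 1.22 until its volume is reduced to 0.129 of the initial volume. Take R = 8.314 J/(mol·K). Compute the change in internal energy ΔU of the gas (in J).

28600 J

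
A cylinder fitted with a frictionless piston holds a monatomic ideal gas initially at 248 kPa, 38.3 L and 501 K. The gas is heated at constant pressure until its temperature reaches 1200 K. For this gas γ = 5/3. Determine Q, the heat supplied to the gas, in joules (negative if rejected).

n = P₁V₁/(RT₁) = 248×38.3/(8.314×501) = 2.28 mol.
Isobaric: P stays 248 kPa; V/T = const ⇒ T₂ = 1200 K, V₂ = 91.7 L.
W = PΔV = 248×(91.7−38.3) kPa·L = 13300 J.
ΔU = nCvΔT = 2.28×12.5×(1200−501) = 19900 J.
Q = ΔU + W = nCpΔT = 33100 J.

33100 J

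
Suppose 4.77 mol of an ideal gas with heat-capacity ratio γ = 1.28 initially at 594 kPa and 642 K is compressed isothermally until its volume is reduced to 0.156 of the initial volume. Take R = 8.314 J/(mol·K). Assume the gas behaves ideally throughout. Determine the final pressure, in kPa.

V₁ = nRT₁/P₁ = 4.77×8.314×642/594 = 42.9 L.
Isothermal: T stays 642 K; PV = const ⇒ V₂ = 6.69 L, P₂ = 3810 kPa.

3810 kPa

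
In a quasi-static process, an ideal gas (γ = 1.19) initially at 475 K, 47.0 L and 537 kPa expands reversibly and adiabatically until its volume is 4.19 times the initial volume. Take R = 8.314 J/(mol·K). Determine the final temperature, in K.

Adiabatic: TV^(γ−1) = const ⇒ T₂ = 475×(0.239)^0.190 = 362 K; PV^γ = const ⇒ P₂ = 97.6 kPa.

362 K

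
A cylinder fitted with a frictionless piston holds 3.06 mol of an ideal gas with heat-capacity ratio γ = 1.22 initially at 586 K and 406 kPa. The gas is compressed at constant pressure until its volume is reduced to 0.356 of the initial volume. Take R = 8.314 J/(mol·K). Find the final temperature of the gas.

209 K

V₁ = nRT₁/P₁ = 3.06×8.314×586/406 = 36.7 L.
Isobaric: P stays 406 kPa; V/T = const ⇒ T₂ = 209 K, V₂ = 13.1 L.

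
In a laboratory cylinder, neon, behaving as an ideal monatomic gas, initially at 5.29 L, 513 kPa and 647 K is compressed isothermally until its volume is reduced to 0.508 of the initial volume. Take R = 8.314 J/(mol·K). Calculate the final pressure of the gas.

Isothermal: T stays 647 K; PV = const ⇒ V₂ = 2.69 L, P₂ = 1010 kPa.

1010 kPa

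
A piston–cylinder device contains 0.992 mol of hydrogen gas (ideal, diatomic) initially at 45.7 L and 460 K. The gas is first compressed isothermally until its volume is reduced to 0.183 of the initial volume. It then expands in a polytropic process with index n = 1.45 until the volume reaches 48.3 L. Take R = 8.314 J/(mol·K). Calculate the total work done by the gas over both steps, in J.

P₁ = nRT₁/V₁ = 0.992×8.314×460/45.7 = 83.0 kPa.
Step 1 — Isothermal: T stays 460 K; PV = const ⇒ V₂ = 8.36 L, P₂ = 454 kPa.
ΔU = 0 (ideal gas, T constant).
W = nRT ln(V₂/V₁) = 0.992×8.314×460×ln(0.183) = -6440 J.
Q = ΔU + W = -6440 J.
State after step 1: P = 454 kPa, V = 8.36 L, T = 460 K.
Step 2 — Polytropic n=1.45: T₂ = T₁(V₁/V₂)^(n−1) = 460×(0.173)^0.45 = 209 K; P₂ = P₁(V₁/V₂)^n = 35.7 kPa.
W = (P₁V₁−P₂V₂)/(n−1) = (454×8.36−35.7×48.3)/0.45 = 4600 J.
ΔU = nCvΔT = 0.992×20.8×(209−460) = -5180 J.
Q = ΔU + W = -575 J.
Net over both steps: W = -1840 J, Q = -7020 J, ΔU = -5180 J.

-1840 J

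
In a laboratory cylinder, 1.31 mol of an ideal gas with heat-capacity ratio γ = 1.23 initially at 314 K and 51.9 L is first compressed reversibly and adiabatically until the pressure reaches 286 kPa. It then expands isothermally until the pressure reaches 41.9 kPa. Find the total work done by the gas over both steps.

3950 J

P₁ = nRT₁/V₁ = 1.31×8.314×314/51.9 = 65.9 kPa.
Step 1 — Adiabatic: T₂/T₁ = (P₂/P₁)^((γ−1)/γ) ⇒ T₂ = 314×(4.34)^0.187 = 413 K; V₂ = 15.7 L.
ΔU = nCvΔT = 1.31×36.1×(413−314) = 4700 J.
Q = 0 for an adiabatic process, so W = −ΔU = -4700 J.
State after step 1: P = 286 kPa, V = 15.7 L, T = 413 K.
Step 2 — Isothermal: T stays 413 K; PV = const ⇒ V₂ = 107 L, P₂ = 41.9 kPa.
ΔU = 0 (ideal gas, T constant).
W = nRT ln(V₂/V₁) = 1.31×8.314×413×ln(6.83) = 8640 J.
Q = ΔU + W = 8640 J.
Net over both steps: W = 3950 J, Q = 8640 J, ΔU = 4700 J.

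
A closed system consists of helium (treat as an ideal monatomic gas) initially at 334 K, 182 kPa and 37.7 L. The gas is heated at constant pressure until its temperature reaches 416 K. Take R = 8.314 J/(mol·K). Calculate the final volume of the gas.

Isobaric: P stays 182 kPa; V/T = const ⇒ T₂ = 416 K, V₂ = 47.0 L.

47.0 L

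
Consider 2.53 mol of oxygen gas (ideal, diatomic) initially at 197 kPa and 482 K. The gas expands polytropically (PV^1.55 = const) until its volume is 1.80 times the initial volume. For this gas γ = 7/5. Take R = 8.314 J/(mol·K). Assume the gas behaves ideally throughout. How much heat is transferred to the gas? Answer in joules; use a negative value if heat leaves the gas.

-1910 J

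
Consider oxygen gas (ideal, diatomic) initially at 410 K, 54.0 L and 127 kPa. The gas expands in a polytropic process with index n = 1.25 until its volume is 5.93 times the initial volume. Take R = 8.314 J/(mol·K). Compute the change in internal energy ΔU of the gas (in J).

n = P₁V₁/(RT₁) = 127×54.0/(8.314×410) = 2.01 mol.
Polytropic n=1.25: T₂ = T₁(V₁/V₂)^(n−1) = 410×(0.169)^0.25 = 263 K; P₂ = P₁(V₁/V₂)^n = 13.7 kPa.
For an ideal gas ΔU = nCvΔT with Cv = (5/2)R = 20.8 J/(mol·K).
ΔU = 2.01×20.8×(263−410) = -6160 J.

-6160 J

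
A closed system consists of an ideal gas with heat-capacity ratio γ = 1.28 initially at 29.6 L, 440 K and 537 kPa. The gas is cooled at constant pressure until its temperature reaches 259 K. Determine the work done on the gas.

n = P₁V₁/(RT₁) = 537×29.6/(8.314×440) = 4.35 mol.
Isobaric: P stays 537 kPa; V/T = const ⇒ T₂ = 259 K, V₂ = 17.4 L.
W = PΔV = 537×(17.4−29.6) kPa·L = -6540 J.
Work done on the gas = −W_by = 6540 J.

6540 J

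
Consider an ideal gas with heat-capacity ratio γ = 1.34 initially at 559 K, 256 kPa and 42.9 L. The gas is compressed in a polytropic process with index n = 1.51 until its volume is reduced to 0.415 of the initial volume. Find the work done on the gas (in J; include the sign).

n = P₁V₁/(RT₁) = 256×42.9/(8.314×559) = 2.36 mol.
Polytropic n=1.51: T₂ = T₁(V₁/V₂)^(n−1) = 559×(2.41)^0.51 = 875 K; P₂ = P₁(V₁/V₂)^n = 966 kPa.
W = (P₁V₁−P₂V₂)/(n−1) = (256×42.9−966×17.8)/0.51 = -12200 J.
Work done on the gas = −W_by = 12200 J.

12200 J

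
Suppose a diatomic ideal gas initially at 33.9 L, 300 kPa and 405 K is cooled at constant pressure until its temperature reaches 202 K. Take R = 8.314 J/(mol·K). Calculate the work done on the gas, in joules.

5100 J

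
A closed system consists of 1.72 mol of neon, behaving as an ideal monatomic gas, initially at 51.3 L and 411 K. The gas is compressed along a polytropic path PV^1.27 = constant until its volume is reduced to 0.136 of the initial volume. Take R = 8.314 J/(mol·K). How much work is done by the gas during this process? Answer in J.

P₁ = nRT₁/V₁ = 1.72×8.314×411/51.3 = 115 kPa.
Polytropic n=1.27: T₂ = T₁(V₁/V₂)^(n−1) = 411×(7.35)^0.27 = 704 K; P₂ = P₁(V₁/V₂)^n = 1440 kPa.
W = (P₁V₁−P₂V₂)/(n−1) = (115×51.3−1440×6.98)/0.27 = -15500 J.

-15500 J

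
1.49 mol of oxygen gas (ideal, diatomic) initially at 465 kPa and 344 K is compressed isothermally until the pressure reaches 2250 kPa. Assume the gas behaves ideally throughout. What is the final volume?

1.89 L

V₁ = nRT₁/P₁ = 1.49×8.314×344/465 = 9.16 L.
Isothermal: T stays 344 K; PV = const ⇒ V₂ = 1.89 L, P₂ = 2250 kPa.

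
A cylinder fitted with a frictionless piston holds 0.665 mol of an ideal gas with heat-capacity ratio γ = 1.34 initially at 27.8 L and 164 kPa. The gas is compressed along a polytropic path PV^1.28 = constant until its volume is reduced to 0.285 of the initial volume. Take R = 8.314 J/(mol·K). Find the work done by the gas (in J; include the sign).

-6860 J

T₁ = P₁V₁/(nR) = 164×27.8/(0.665×8.314) = 825 K.
Polytropic n=1.28: T₂ = T₁(V₁/V₂)^(n−1) = 825×(3.51)^0.28 = 1170 K; P₂ = P₁(V₁/V₂)^n = 818 kPa.
W = (P₁V₁−P₂V₂)/(n−1) = (164×27.8−818×7.92)/0.28 = -6860 J.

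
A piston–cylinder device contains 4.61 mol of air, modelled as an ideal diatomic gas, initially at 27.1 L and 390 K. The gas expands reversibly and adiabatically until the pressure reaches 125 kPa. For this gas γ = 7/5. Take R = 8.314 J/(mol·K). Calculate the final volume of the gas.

P₁ = nRT₁/V₁ = 4.61×8.314×390/27.1 = 552 kPa.
Adiabatic: T₂/T₁ = (P₂/P₁)^((γ−1)/γ) ⇒ T₂ = 390×(0.227)^0.286 = 255 K; V₂ = 78.2 L.

78.2 L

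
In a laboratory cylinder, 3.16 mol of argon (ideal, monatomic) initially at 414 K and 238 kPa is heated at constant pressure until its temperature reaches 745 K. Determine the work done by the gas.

V₁ = nRT₁/P₁ = 3.16×8.314×414/238 = 45.7 L.
Isobaric: P stays 238 kPa; V/T = const ⇒ T₂ = 745 K, V₂ = 82.2 L.
W = PΔV = 238×(82.2−45.7) kPa·L = 8700 J.

8700 J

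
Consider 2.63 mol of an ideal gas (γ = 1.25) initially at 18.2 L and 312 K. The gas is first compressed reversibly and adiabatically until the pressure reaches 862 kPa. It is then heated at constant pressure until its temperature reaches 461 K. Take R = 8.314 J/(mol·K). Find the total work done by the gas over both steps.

-2920 J

P₁ = nRT₁/V₁ = 2.63×8.314×312/18.2 = 375 kPa.
Step 1 — Adiabatic: T₂/T₁ = (P₂/P₁)^((γ−1)/γ) ⇒ T₂ = 312×(2.30)^0.200 = 369 K; V₂ = 9.35 L.
ΔU = nCvΔT = 2.63×33.3×(369−312) = 4950 J.
Q = 0 for an adiabatic process, so W = −ΔU = -4950 J.
State after step 1: P = 862 kPa, V = 9.35 L, T = 369 K.
Step 2 — Isobaric: P stays 862 kPa; V/T = const ⇒ T₂ = 461 K, V₂ = 11.7 L.
W = PΔV = 862×(11.7−9.35) kPa·L = 2020 J.
ΔU = nCvΔT = 2.63×33.3×(461−369) = 8090 J.
Q = ΔU + W = nCpΔT = 10100 J.
Net over both steps: W = -2920 J, Q = 10100 J, ΔU = 13000 J.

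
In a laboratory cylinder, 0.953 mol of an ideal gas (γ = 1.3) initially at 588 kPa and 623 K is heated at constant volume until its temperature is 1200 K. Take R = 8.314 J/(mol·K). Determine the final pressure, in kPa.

V₁ = nRT₁/P₁ = 0.953×8.314×623/588 = 8.39 L.
Isochoric: V stays 8.39 L; P/T = const ⇒ T₂ = 1200 K, P₂ = 1130 kPa.

1130 kPa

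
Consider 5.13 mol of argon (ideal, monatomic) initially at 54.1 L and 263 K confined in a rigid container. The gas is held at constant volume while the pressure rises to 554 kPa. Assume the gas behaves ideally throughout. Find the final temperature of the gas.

703 K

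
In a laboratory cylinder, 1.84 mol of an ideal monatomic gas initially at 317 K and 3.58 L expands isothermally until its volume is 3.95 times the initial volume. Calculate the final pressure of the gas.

343 kPa

P₁ = nRT₁/V₁ = 1.84×8.314×317/3.58 = 1350 kPa.
Isothermal: T stays 317 K; PV = const ⇒ V₂ = 14.1 L, P₂ = 343 kPa.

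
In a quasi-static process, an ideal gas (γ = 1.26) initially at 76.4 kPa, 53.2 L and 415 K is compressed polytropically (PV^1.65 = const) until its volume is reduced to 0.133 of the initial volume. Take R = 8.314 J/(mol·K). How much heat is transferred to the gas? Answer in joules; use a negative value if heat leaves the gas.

n = P₁V₁/(RT₁) = 76.4×53.2/(8.314×415) = 1.18 mol.
Polytropic n=1.65: T₂ = T₁(V₁/V₂)^(n−1) = 415×(7.52)^0.65 = 1540 K; P₂ = P₁(V₁/V₂)^n = 2130 kPa.
W = (P₁V₁−P₂V₂)/(n−1) = (76.4×53.2−2130×7.08)/0.65 = -17000 J.
ΔU = nCvΔT = 1.18×32.0×(1540−415) = 42400 J.
Q = ΔU + W = 25400 J.

25400 J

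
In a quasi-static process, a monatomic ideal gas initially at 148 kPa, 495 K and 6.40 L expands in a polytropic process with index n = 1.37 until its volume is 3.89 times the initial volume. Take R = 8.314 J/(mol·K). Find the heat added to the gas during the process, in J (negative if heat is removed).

n = P₁V₁/(RT₁) = 148×6.40/(8.314×495) = 0.230 mol.
Polytropic n=1.37: T₂ = T₁(V₁/V₂)^(n−1) = 495×(0.257)^0.37 = 299 K; P₂ = P₁(V₁/V₂)^n = 23.0 kPa.
W = (P₁V₁−P₂V₂)/(n−1) = (148×6.40−23.0×24.9)/0.37 = 1010 J.
ΔU = nCvΔT = 0.230×12.5×(299−495) = -561 J.
Q = ΔU + W = 450 J.

450 J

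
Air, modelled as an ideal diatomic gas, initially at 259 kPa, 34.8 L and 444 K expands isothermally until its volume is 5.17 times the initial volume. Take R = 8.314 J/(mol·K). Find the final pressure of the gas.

Isothermal: T stays 444 K; PV = const ⇒ V₂ = 180 L, P₂ = 50.1 kPa.

50.1 kPa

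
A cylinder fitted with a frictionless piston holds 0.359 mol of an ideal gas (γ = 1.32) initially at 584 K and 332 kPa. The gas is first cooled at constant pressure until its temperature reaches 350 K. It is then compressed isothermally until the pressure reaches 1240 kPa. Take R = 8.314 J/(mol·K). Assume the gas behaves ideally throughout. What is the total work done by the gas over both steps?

-2070 J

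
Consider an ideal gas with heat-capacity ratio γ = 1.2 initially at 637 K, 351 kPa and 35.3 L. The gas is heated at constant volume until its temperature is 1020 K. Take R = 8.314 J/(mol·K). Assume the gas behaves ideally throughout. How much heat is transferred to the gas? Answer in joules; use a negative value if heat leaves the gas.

n = P₁V₁/(RT₁) = 351×35.3/(8.314×637) = 2.34 mol.
Isochoric: V stays 35.3 L; P/T = const ⇒ T₂ = 1020 K, P₂ = 562 kPa.
W = 0 (no volume change).
ΔU = nCvΔT = 2.34×41.6×(1020−637) = 37200 J.
Q = ΔU = 37200 J.

37200 J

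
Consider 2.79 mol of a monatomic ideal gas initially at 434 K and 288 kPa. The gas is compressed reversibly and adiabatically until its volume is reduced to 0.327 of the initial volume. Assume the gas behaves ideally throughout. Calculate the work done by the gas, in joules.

V₁ = nRT₁/P₁ = 2.79×8.314×434/288 = 35.0 L.
Adiabatic: TV^(γ−1) = const ⇒ T₂ = 434×(3.06)^0.667 = 914 K; PV^γ = const ⇒ P₂ = 1860 kPa.
ΔU = nCvΔT = 2.79×12.5×(914−434) = 16700 J.
Q = 0 for an adiabatic process, so W = −ΔU = -16700 J.

-16700 J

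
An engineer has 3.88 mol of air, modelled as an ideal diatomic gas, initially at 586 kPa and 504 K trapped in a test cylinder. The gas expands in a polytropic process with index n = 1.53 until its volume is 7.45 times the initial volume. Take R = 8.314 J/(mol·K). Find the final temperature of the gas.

V₁ = nRT₁/P₁ = 3.88×8.314×504/586 = 27.7 L.
Polytropic n=1.53: T₂ = T₁(V₁/V₂)^(n−1) = 504×(0.134)^0.53 = 174 K; P₂ = P₁(V₁/V₂)^n = 27.1 kPa.

174 K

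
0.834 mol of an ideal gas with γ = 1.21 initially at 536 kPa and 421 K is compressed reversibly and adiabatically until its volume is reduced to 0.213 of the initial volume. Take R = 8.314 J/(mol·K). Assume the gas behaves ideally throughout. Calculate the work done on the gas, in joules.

V₁ = nRT₁/P₁ = 0.834×8.314×421/536 = 5.45 L.
Adiabatic: TV^(γ−1) = const ⇒ T₂ = 421×(4.69)^0.210 = 583 K; PV^γ = const ⇒ P₂ = 3480 kPa.
ΔU = nCvΔT = 0.834×39.6×(583−421) = 5330 J.
Q = 0 for an adiabatic process, so W = −ΔU = -5330 J.
Work done on the gas = −W_by = 5330 J.

5330 J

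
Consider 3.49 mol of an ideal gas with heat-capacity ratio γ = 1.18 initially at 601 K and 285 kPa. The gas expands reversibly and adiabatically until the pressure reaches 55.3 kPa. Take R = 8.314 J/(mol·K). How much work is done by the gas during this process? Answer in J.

V₁ = nRT₁/P₁ = 3.49×8.314×601/285 = 61.2 L.
Adiabatic: T₂/T₁ = (P₂/P₁)^((γ−1)/γ) ⇒ T₂ = 601×(0.194)^0.153 = 468 K; V₂ = 246 L.
ΔU = nCvΔT = 3.49×46.2×(468−601) = -21400 J.
Q = 0 for an adiabatic process, so W = −ΔU = 21400 J.

21400 J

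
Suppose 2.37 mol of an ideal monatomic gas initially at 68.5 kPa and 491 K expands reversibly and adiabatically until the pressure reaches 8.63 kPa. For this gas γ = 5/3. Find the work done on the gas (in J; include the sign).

-8180 J

V₁ = nRT₁/P₁ = 2.37×8.314×491/68.5 = 141 L.
Adiabatic: T₂/T₁ = (P₂/P₁)^((γ−1)/γ) ⇒ T₂ = 491×(0.126)^0.400 = 214 K; V₂ = 490 L.
ΔU = nCvΔT = 2.37×12.5×(214−491) = -8180 J.
Q = 0 for an adiabatic process, so W = −ΔU = 8180 J.
Work done on the gas = −W_by = -8180 J.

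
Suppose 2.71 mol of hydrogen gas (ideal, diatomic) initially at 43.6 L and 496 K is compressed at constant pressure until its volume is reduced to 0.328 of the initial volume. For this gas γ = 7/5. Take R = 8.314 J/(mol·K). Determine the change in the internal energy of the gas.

-18800 J

P₁ = nRT₁/V₁ = 2.71×8.314×496/43.6 = 256 kPa.
Isobaric: P stays 256 kPa; V/T = const ⇒ T₂ = 163 K, V₂ = 14.3 L.
For an ideal gas ΔU = nCvΔT with Cv = (5/2)R = 20.8 J/(mol·K).
ΔU = 2.71×20.8×(163−496) = -18800 J.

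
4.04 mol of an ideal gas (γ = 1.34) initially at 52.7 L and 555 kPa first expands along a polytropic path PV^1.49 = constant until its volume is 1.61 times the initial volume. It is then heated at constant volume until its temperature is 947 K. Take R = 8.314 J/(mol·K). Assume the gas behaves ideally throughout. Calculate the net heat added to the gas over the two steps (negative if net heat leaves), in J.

T₁ = P₁V₁/(nR) = 555×52.7/(4.04×8.314) = 871 K.
Step 1 — Polytropic n=1.49: T₂ = T₁(V₁/V₂)^(n−1) = 871×(0.621)^0.49 = 690 K; P₂ = P₁(V₁/V₂)^n = 273 kPa.
W = (P₁V₁−P₂V₂)/(n−1) = (555×52.7−273×84.8)/0.49 = 12400 J.
ΔU = nCvΔT = 4.04×24.5×(690−871) = -17900 J.
Q = ΔU + W = -5480 J.
State after step 1: P = 273 kPa, V = 84.8 L, T = 690 K.
Step 2 — Isochoric: V stays 84.8 L; P/T = const ⇒ T₂ = 947 K, P₂ = 375 kPa.
W = 0 (no volume change).
ΔU = nCvΔT = 4.04×24.5×(947−690) = 25400 J.
Q = ΔU = 25400 J.
Net over both steps: W = 12400 J, Q = 20000 J, ΔU = 7530 J.

20000 J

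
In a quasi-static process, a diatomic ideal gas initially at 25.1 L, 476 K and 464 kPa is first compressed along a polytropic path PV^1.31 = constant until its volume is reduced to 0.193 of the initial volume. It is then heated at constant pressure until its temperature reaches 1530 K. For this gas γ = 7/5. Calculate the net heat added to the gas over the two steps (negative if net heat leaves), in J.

n = P₁V₁/(RT₁) = 464×25.1/(8.314×476) = 2.94 mol.
Step 1 — Polytropic n=1.31: T₂ = T₁(V₁/V₂)^(n−1) = 476×(5.18)^0.31 = 793 K; P₂ = P₁(V₁/V₂)^n = 4000 kPa.
W = (P₁V₁−P₂V₂)/(n−1) = (464×25.1−4000×4.84)/0.31 = -25000 J.
ΔU = nCvΔT = 2.94×20.8×(793−476) = 19400 J.
Q = ΔU + W = -5620 J.
State after step 1: P = 4000 kPa, V = 4.84 L, T = 793 K.
Step 2 — Isobaric: P stays 4000 kPa; V/T = const ⇒ T₂ = 1530 K, V₂ = 9.35 L.
W = PΔV = 4000×(9.35−4.84) kPa·L = 18000 J.
ΔU = nCvΔT = 2.94×20.8×(1530−793) = 45100 J.
Q = ΔU + W = nCpΔT = 63100 J.
Net over both steps: W = -6950 J, Q = 57500 J, ΔU = 64500 J.

57500 J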